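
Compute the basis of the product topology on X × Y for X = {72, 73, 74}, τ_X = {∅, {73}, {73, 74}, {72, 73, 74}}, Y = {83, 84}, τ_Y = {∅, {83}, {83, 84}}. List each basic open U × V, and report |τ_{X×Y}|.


Basis B = {∅ × ∅, {73} × {83}, {73} × {83, 84}, {73, 74} × {83}, {72, 73, 74} × {83}, {73, 74} × {83, 84}, {72, 73, 74} × {83, 84}}; |τ_{X×Y}| = 10.

Enumerate products U × V with U ∈ τ_X, V ∈ τ_Y (deduplicated):
  ∅ × ∅ = {} (∅)
  {73} × {83} = {(73,83)}
  {73} × {83, 84} = {(73,83), (73,84)}
  {73, 74} × {83} = {(73,83), (74,83)}
  {72, 73, 74} × {83} = {(72,83), (73,83), (74,83)}
  {73, 74} × {83, 84} = {(73,83), (73,84), (74,83), (74,84)}
  {72, 73, 74} × {83, 84} = {(72,83), (72,84), (73,83), (73,84), (74,83), (74,84)}
These 7 distinct sets form the basis B.
Close under arbitrary unions to get τ_{X×Y}; counting gives |τ_{X×Y}| = 10.


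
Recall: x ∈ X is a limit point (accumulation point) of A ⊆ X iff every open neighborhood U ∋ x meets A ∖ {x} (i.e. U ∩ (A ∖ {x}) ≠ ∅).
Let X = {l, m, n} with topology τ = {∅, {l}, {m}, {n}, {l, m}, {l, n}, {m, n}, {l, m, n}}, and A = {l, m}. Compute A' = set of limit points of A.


A' = ∅

For each x ∈ X, list the open sets U ∈ τ with x ∈ U, then check whether U ∩ (A ∖ {x}) ≠ ∅ for every such U.
  x = l: open {l} ∋ x has {l} ∩ (A ∖ {l}) = ∅, so x is NOT a limit point.
  x = m: open {m} ∋ x has {m} ∩ (A ∖ {m}) = ∅, so x is NOT a limit point.
  x = n: open {n} ∋ x has {n} ∩ (A ∖ {n}) = ∅, so x is NOT a limit point.
Collecting: A' = ∅.


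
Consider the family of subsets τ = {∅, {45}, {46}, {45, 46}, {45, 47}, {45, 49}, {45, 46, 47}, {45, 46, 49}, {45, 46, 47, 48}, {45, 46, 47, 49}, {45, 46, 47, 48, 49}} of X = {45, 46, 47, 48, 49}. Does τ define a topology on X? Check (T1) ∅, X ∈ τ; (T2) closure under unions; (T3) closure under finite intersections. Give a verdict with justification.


τ is NOT a topology on X.

Axiom (T1): ∅ ∈ τ? Yes; X ∈ τ? Yes.
Axiom (T2/T3): check pairwise unions and intersections of members of τ.
Counterexample for (T2): {45, 47} ∪ {45, 49} = {45, 47, 49} ∉ τ. Therefore τ is NOT a topology.


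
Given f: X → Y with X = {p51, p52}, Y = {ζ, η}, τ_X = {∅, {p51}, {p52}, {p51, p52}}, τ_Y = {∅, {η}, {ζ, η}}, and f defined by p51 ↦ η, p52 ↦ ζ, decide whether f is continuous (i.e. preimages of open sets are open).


f IS continuous.

Compute f^{-1}(U) for each U ∈ τ_Y:
  U = ∅: f^{-1}(U) = ∅ ∈ τ_X ✓.
  U = {η}: f^{-1}(U) = {p51} ∈ τ_X ✓.
  U = {ζ, η}: f^{-1}(U) = {p51, p52} ∈ τ_X ✓.
Every preimage lies in τ_X, so f IS continuous.


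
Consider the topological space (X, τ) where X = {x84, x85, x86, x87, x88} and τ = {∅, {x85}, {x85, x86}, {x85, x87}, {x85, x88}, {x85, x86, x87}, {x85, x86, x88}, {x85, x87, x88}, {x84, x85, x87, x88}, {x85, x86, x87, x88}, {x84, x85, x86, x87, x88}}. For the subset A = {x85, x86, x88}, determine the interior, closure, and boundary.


int(A) = {x85, x86, x88}, cl(A) = {x84, x85, x86, x87, x88}, ∂A = {x84, x87}.

Closed sets in (X, τ) are complements of opens:
  closed(X, τ) = {∅, {x84}, {x86}, {x84, x86}, {x84, x87}, {x84, x88}, {x84, x86, x87}, {x84, x86, x88}, {x84, x87, x88}, {x84, x86, x87, x88}, {x84, x85, x86, x87, x88}}.
int(A) = ⋃ {U ∈ τ : U ⊆ A}. Opens contained in A: ∅, {x85}, {x85, x86}, {x85, x88}, {x85, x86, x88}.
Taking the union of these: int(A) = {x85, x86, x88}.
cl(A) = ⋂ {C closed : A ⊆ C}. Closed sets containing A: {x84, x85, x86, x87, x88}.
Intersecting these: cl(A) = {x84, x85, x86, x87, x88}.
∂A = cl(A) ∖ int(A) = {x84, x85, x86, x87, x88} ∖ {x85, x86, x88} = {x84, x87}.


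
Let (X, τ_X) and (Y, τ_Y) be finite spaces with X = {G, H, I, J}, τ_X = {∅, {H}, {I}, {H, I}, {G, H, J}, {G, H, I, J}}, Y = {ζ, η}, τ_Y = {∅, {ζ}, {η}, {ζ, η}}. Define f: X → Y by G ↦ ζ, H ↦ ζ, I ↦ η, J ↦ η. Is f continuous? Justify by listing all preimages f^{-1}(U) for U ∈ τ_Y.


f is NOT continuous.

Compute f^{-1}(U) for each U ∈ τ_Y:
  U = ∅: f^{-1}(U) = ∅ ∈ τ_X ✓.
  U = {ζ}: f^{-1}(U) = {G, H} ∉ τ_X ✗.
  U = {η}: f^{-1}(U) = {I, J} ∉ τ_X ✗.
  U = {ζ, η}: f^{-1}(U) = {G, H, I, J} ∈ τ_X ✓.
Found U = {ζ} with f^{-1}(U) = {G, H} not in τ_X. Therefore f is NOT continuous.


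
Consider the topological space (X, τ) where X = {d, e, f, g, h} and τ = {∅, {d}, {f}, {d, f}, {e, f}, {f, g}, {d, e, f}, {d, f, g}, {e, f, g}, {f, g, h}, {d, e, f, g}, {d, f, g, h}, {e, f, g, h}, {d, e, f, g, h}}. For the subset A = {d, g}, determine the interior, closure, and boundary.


int(A) = {d}, cl(A) = {d, g, h}, ∂A = {g, h}.

Closed sets in (X, τ) are complements of opens:
  closed(X, τ) = {∅, {d}, {e}, {h}, {d, e}, {d, h}, {e, h}, {g, h}, {d, e, h}, {d, g, h}, {e, g, h}, {d, e, g, h}, {e, f, g, h}, {d, e, f, g, h}}.
int(A) = ⋃ {U ∈ τ : U ⊆ A}. Opens contained in A: ∅, {d}.
Taking the union of these: int(A) = {d}.
cl(A) = ⋂ {C closed : A ⊆ C}. Closed sets containing A: {d, g, h}, {d, e, g, h}, {d, e, f, g, h}.
Intersecting these: cl(A) = {d, g, h}.
∂A = cl(A) ∖ int(A) = {d, g, h} ∖ {d} = {g, h}.


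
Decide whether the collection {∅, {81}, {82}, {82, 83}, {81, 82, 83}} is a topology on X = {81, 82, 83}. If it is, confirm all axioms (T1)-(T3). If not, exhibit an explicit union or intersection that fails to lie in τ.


τ is NOT a topology on X.

Axiom (T1): ∅ ∈ τ? Yes; X ∈ τ? Yes.
Axiom (T2/T3): check pairwise unions and intersections of members of τ.
Counterexample for (T2): {81} ∪ {82} = {81, 82} ∉ τ. Therefore τ is NOT a topology.


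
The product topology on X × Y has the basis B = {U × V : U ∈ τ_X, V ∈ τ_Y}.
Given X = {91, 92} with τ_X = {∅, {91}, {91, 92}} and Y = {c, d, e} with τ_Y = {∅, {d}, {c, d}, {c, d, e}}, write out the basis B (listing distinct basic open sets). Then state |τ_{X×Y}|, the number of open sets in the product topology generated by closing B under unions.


Basis B = {∅ × ∅, {91} × {d}, {91} × {c, d}, {91, 92} × {d}, {91} × {c, d, e}, {91, 92} × {c, d}, {91, 92} × {c, d, e}}; |τ_{X×Y}| = 10.

Enumerate products U × V with U ∈ τ_X, V ∈ τ_Y (deduplicated):
  ∅ × ∅ = {} (∅)
  {91} × {d} = {(91,d)}
  {91} × {c, d} = {(91,c), (91,d)}
  {91, 92} × {d} = {(91,d), (92,d)}
  {91} × {c, d, e} = {(91,c), (91,d), (91,e)}
  {91, 92} × {c, d} = {(91,c), (91,d), (92,c), (92,d)}
  {91, 92} × {c, d, e} = {(91,c), (91,d), (91,e), (92,c), (92,d), (92,e)}
These 7 distinct sets form the basis B.
Close under arbitrary unions to get τ_{X×Y}; counting gives |τ_{X×Y}| = 10.


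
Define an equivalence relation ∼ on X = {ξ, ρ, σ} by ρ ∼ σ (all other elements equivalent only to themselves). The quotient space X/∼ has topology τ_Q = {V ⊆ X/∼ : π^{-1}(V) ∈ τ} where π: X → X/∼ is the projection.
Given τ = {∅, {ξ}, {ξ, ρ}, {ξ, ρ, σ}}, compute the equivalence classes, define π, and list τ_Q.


X/∼ = {[ξ], [ρ=σ]}; |τ_Q| = 3.

Equivalence classes: [ξ], [ρ=σ].
Quotient map π: X → X/∼ sends ξ ↦ [ξ], ρ ↦ [ρ=σ], σ ↦ [ρ=σ].
For each subset V ⊆ X/∼, compute π^{-1}(V) ⊆ X and check whether π^{-1}(V) ∈ τ. V is open in τ_Q iff π^{-1}(V) ∈ τ.
  V = {}: π^{-1}(V) = ∅ ∈ τ ✓.
  V = {[ξ]}: π^{-1}(V) = {ξ} ∈ τ ✓.
  V = {[ρ=σ]}: π^{-1}(V) = {ρ, σ} ∉ τ ✗.
  V = {[ξ], [ρ=σ]}: π^{-1}(V) = {ξ, ρ, σ} ∈ τ ✓.
Open sets in the quotient: τ_Q = {{}, {[ξ]}, {[ξ], [ρ=σ]}} (3 elements).


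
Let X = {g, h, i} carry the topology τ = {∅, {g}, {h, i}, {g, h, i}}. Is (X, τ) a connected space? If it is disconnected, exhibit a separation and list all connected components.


(X, τ) is disconnected; components = [{g}, {h, i}].

Find clopen sets (U ∈ τ with X ∖ U ∈ τ):
  U = ∅, X ∖ U = {g, h, i} — both open, so U is clopen.
  U = {g}, X ∖ U = {h, i} — both open, so U is clopen.
  U = {h, i}, X ∖ U = {g} — both open, so U is clopen.
  U = {g, h, i}, X ∖ U = ∅ — both open, so U is clopen.
Nontrivial clopen(s) exist: e.g. {h, i}. So (X, τ) is disconnected.
Compute connected components by grouping points that agree on all clopens:
  component: {g}
  component: {h, i}


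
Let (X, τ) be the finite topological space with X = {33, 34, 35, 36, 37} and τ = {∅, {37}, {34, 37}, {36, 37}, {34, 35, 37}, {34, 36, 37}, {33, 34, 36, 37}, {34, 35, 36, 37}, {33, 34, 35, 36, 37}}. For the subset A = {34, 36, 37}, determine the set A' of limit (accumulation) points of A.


A' = {33, 34, 35, 36}

For each x ∈ X, list the open sets U ∈ τ with x ∈ U, then check whether U ∩ (A ∖ {x}) ≠ ∅ for every such U.
  x = 33: opens ∋ x are {33, 34, 36, 37}, {33, 34, 35, 36, 37}; each meets A ∖ {33}, so x IS a limit point.
  x = 34: opens ∋ x are {34, 37}, {34, 35, 37}, {34, 36, 37}, {33, 34, 36, 37}, {34, 35, 36, 37}, {33, 34, 35, 36, 37}; each meets A ∖ {34}, so x IS a limit point.
  x = 35: opens ∋ x are {34, 35, 37}, {34, 35, 36, 37}, {33, 34, 35, 36, 37}; each meets A ∖ {35}, so x IS a limit point.
  x = 36: opens ∋ x are {36, 37}, {34, 36, 37}, {33, 34, 36, 37}, {34, 35, 36, 37}, {33, 34, 35, 36, 37}; each meets A ∖ {36}, so x IS a limit point.
  x = 37: open {37} ∋ x has {37} ∩ (A ∖ {37}) = ∅, so x is NOT a limit point.
Collecting: A' = {33, 34, 35, 36}.


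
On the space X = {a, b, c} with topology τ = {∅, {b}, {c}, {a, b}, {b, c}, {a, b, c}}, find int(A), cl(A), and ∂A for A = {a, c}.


int(A) = {c}, cl(A) = {a, c}, ∂A = {a}.

Closed sets in (X, τ) are complements of opens:
  closed(X, τ) = {∅, {a}, {c}, {a, b}, {a, c}, {a, b, c}}.
int(A) = ⋃ {U ∈ τ : U ⊆ A}. Opens contained in A: ∅, {c}.
Taking the union of these: int(A) = {c}.
cl(A) = ⋂ {C closed : A ⊆ C}. Closed sets containing A: {a, c}, {a, b, c}.
Intersecting these: cl(A) = {a, c}.
∂A = cl(A) ∖ int(A) = {a, c} ∖ {c} = {a}.


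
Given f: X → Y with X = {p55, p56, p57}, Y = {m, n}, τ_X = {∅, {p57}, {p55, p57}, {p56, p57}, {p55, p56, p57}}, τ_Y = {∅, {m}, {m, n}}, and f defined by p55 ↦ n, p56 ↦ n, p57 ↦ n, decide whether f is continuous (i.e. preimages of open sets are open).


f IS continuous.

Compute f^{-1}(U) for each U ∈ τ_Y:
  U = ∅: f^{-1}(U) = ∅ ∈ τ_X ✓.
  U = {m}: f^{-1}(U) = ∅ ∈ τ_X ✓.
  U = {m, n}: f^{-1}(U) = {p55, p56, p57} ∈ τ_X ✓.
Every preimage lies in τ_X, so f IS continuous.


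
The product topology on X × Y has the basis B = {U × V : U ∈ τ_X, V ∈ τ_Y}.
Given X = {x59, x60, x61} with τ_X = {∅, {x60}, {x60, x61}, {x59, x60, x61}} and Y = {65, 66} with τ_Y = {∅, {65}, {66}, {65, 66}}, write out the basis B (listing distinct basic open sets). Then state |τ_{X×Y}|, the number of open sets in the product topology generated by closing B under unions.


Basis B = {∅ × ∅, {x60} × {65}, {x60} × {66}, {x60} × {65, 66}, {x60, x61} × {65}, {x60, x61} × {66}, {x59, x60, x61} × {65}, {x59, x60, x61} × {66}, {x60, x61} × {65, 66}, {x59, x60, x61} × {65, 66}}; |τ_{X×Y}| = 16.

Enumerate products U × V with U ∈ τ_X, V ∈ τ_Y (deduplicated):
  ∅ × ∅ = {} (∅)
  {x60} × {65} = {(x60,65)}
  {x60} × {66} = {(x60,66)}
  {x60} × {65, 66} = {(x60,65), (x60,66)}
  {x60, x61} × {65} = {(x60,65), (x61,65)}
  {x60, x61} × {66} = {(x60,66), (x61,66)}
  {x59, x60, x61} × {65} = {(x59,65), (x60,65), (x61,65)}
  {x59, x60, x61} × {66} = {(x59,66), (x60,66), (x61,66)}
  {x60, x61} × {65, 66} = {(x60,65), (x60,66), (x61,65), (x61,66)}
  {x59, x60, x61} × {65, 66} = {(x59,65), (x59,66), (x60,65), (x60,66), (x61,65), (x61,66)}
These 10 distinct sets form the basis B.
Close under arbitrary unions to get τ_{X×Y}; counting gives |τ_{X×Y}| = 16.


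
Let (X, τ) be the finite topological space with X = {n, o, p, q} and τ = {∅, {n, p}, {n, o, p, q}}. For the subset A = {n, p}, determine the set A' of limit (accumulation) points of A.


A' = {n, o, p, q}

For each x ∈ X, list the open sets U ∈ τ with x ∈ U, then check whether U ∩ (A ∖ {x}) ≠ ∅ for every such U.
  x = n: opens ∋ x are {n, p}, {n, o, p, q}; each meets A ∖ {n}, so x IS a limit point.
  x = o: opens ∋ x are {n, o, p, q}; each meets A ∖ {o}, so x IS a limit point.
  x = p: opens ∋ x are {n, p}, {n, o, p, q}; each meets A ∖ {p}, so x IS a limit point.
  x = q: opens ∋ x are {n, o, p, q}; each meets A ∖ {q}, so x IS a limit point.
Collecting: A' = {n, o, p, q}.


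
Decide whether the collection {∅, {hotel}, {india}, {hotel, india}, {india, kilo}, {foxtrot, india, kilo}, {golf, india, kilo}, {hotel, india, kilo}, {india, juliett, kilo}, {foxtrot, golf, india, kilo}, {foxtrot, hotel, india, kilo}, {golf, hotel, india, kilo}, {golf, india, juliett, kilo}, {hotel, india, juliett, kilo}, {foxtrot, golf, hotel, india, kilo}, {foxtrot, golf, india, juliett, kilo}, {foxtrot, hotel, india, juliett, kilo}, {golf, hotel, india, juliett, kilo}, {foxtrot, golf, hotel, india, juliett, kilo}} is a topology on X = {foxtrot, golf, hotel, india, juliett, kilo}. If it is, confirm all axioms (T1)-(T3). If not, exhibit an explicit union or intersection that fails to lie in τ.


τ is NOT a topology on X.

Axiom (T1): ∅ ∈ τ? Yes; X ∈ τ? Yes.
Axiom (T2/T3): check pairwise unions and intersections of members of τ.
Counterexample for (T2): {foxtrot, india, kilo} ∪ {india, juliett, kilo} = {foxtrot, india, juliett, kilo} ∉ τ. Therefore τ is NOT a topology.


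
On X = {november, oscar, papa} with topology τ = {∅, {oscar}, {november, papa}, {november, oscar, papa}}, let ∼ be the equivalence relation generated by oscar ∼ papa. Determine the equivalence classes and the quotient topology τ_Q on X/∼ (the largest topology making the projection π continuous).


X/∼ = {[november], [oscar=papa]}; |τ_Q| = 2.

Equivalence classes: [november], [oscar=papa].
Quotient map π: X → X/∼ sends november ↦ [november], oscar ↦ [oscar=papa], papa ↦ [oscar=papa].
For each subset V ⊆ X/∼, compute π^{-1}(V) ⊆ X and check whether π^{-1}(V) ∈ τ. V is open in τ_Q iff π^{-1}(V) ∈ τ.
  V = {}: π^{-1}(V) = ∅ ∈ τ ✓.
  V = {[november]}: π^{-1}(V) = {november} ∉ τ ✗.
  V = {[oscar=papa]}: π^{-1}(V) = {oscar, papa} ∉ τ ✗.
  V = {[november], [oscar=papa]}: π^{-1}(V) = {november, oscar, papa} ∈ τ ✓.
Open sets in the quotient: τ_Q = {{}, {[november], [oscar=papa]}} (2 elements).


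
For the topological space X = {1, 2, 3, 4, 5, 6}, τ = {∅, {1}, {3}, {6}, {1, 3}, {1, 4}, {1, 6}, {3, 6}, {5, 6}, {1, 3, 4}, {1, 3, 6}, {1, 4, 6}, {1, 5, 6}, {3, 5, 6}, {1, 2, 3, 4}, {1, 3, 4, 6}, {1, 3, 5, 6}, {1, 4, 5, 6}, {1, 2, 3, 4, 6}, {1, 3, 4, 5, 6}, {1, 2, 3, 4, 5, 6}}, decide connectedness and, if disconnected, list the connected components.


(X, τ) is disconnected; components = [{5, 6}, {1, 2, 3, 4}].

Find clopen sets (U ∈ τ with X ∖ U ∈ τ):
  U = ∅, X ∖ U = {1, 2, 3, 4, 5, 6} — both open, so U is clopen.
  U = {5, 6}, X ∖ U = {1, 2, 3, 4} — both open, so U is clopen.
  U = {1, 2, 3, 4}, X ∖ U = {5, 6} — both open, so U is clopen.
  U = {1, 2, 3, 4, 5, 6}, X ∖ U = ∅ — both open, so U is clopen.
Nontrivial clopen(s) exist: e.g. {5, 6}. So (X, τ) is disconnected.
Compute connected components by grouping points that agree on all clopens:
  component: {5, 6}
  component: {1, 2, 3, 4}


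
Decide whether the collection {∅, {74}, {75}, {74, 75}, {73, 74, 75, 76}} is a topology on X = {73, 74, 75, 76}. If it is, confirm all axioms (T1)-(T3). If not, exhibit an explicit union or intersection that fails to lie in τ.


τ IS a topology on X.

Axiom (T1): ∅ ∈ τ? Yes; X ∈ τ? Yes.
Axiom (T2/T3): check pairwise unions and intersections of members of τ.
All pairwise intersections and unions checked — each lies in τ. Therefore τ satisfies (T1), (T2), (T3): it IS a topology on X.


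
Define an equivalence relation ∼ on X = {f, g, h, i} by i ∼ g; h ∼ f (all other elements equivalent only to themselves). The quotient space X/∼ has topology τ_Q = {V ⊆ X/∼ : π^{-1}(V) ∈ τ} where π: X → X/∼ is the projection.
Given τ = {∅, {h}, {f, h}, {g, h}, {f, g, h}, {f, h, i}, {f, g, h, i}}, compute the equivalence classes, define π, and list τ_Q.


X/∼ = {[f=h], [g=i]}; |τ_Q| = 3.

Equivalence classes: [f=h], [g=i].
Quotient map π: X → X/∼ sends f ↦ [f=h], g ↦ [g=i], h ↦ [f=h], i ↦ [g=i].
For each subset V ⊆ X/∼, compute π^{-1}(V) ⊆ X and check whether π^{-1}(V) ∈ τ. V is open in τ_Q iff π^{-1}(V) ∈ τ.
  V = {}: π^{-1}(V) = ∅ ∈ τ ✓.
  V = {[f=h]}: π^{-1}(V) = {f, h} ∈ τ ✓.
  V = {[g=i]}: π^{-1}(V) = {g, i} ∉ τ ✗.
  V = {[f=h], [g=i]}: π^{-1}(V) = {f, g, h, i} ∈ τ ✓.
Open sets in the quotient: τ_Q = {{}, {[f=h]}, {[f=h], [g=i]}} (3 elements).


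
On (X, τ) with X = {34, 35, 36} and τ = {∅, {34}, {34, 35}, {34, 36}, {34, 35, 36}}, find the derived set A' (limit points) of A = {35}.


A' = ∅

For each x ∈ X, list the open sets U ∈ τ with x ∈ U, then check whether U ∩ (A ∖ {x}) ≠ ∅ for every such U.
  x = 34: open {34} ∋ x has {34} ∩ (A ∖ {34}) = ∅, so x is NOT a limit point.
  x = 35: open {34, 35} ∋ x has {34, 35} ∩ (A ∖ {35}) = ∅, so x is NOT a limit point.
  x = 36: open {34, 36} ∋ x has {34, 36} ∩ (A ∖ {36}) = ∅, so x is NOT a limit point.
Collecting: A' = ∅.


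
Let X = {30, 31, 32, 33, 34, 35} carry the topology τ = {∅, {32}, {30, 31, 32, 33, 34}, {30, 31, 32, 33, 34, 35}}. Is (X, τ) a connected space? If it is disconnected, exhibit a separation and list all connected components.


(X, τ) is connected.

Find clopen sets (U ∈ τ with X ∖ U ∈ τ):
  U = ∅, X ∖ U = {30, 31, 32, 33, 34, 35} — both open, so U is clopen.
  U = {30, 31, 32, 33, 34, 35}, X ∖ U = ∅ — both open, so U is clopen.
Only trivial clopens (∅ and X) exist, so (X, τ) is connected.
Compute connected components by grouping points that agree on all clopens:
  component: {30, 31, 32, 33, 34, 35}


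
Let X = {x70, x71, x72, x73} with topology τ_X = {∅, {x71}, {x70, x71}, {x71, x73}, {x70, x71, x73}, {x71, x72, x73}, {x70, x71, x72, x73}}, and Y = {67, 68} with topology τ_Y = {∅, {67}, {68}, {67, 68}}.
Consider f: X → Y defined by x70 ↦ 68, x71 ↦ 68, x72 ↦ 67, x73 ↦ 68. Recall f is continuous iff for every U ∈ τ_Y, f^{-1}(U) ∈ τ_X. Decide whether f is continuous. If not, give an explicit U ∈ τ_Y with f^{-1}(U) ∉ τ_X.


f is NOT continuous.

Compute f^{-1}(U) for each U ∈ τ_Y:
  U = ∅: f^{-1}(U) = ∅ ∈ τ_X ✓.
  U = {67}: f^{-1}(U) = {x72} ∉ τ_X ✗.
  U = {68}: f^{-1}(U) = {x70, x71, x73} ∈ τ_X ✓.
  U = {67, 68}: f^{-1}(U) = {x70, x71, x72, x73} ∈ τ_X ✓.
Found U = {67} with f^{-1}(U) = {x72} not in τ_X. Therefore f is NOT continuous.


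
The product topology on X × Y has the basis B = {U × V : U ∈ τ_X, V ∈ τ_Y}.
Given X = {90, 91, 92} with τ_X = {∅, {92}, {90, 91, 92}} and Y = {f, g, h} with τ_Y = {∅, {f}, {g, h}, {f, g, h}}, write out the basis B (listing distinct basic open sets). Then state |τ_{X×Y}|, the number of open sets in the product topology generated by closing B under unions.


Basis B = {∅ × ∅, {92} × {f}, {92} × {g, h}, {90, 91, 92} × {f}, {92} × {f, g, h}, {90, 91, 92} × {g, h}, {90, 91, 92} × {f, g, h}}; |τ_{X×Y}| = 9.

Enumerate products U × V with U ∈ τ_X, V ∈ τ_Y (deduplicated):
  ∅ × ∅ = {} (∅)
  {92} × {f} = {(92,f)}
  {92} × {g, h} = {(92,g), (92,h)}
  {90, 91, 92} × {f} = {(90,f), (91,f), (92,f)}
  {92} × {f, g, h} = {(92,f), (92,g), (92,h)}
  {90, 91, 92} × {g, h} = {(90,g), (90,h), (91,g), (91,h), (92,g), (92,h)}
  {90, 91, 92} × {f, g, h} = {(90,f), (90,g), (90,h), (91,f), (91,g), (91,h), (92,f), (92,g), (92,h)}
These 7 distinct sets form the basis B.
Close under arbitrary unions to get τ_{X×Y}; counting gives |τ_{X×Y}| = 9.


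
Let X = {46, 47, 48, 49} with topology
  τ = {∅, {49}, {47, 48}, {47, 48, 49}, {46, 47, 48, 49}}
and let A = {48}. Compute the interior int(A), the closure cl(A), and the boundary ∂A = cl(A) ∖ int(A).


int(A) = ∅, cl(A) = {46, 47, 48}, ∂A = {46, 47, 48}.

Closed sets in (X, τ) are complements of opens:
  closed(X, τ) = {∅, {46}, {46, 49}, {46, 47, 48}, {46, 47, 48, 49}}.
int(A) = ⋃ {U ∈ τ : U ⊆ A}. Opens contained in A: ∅.
Taking the union of these: int(A) = ∅.
cl(A) = ⋂ {C closed : A ⊆ C}. Closed sets containing A: {46, 47, 48}, {46, 47, 48, 49}.
Intersecting these: cl(A) = {46, 47, 48}.
∂A = cl(A) ∖ int(A) = {46, 47, 48} ∖ ∅ = {46, 47, 48}.


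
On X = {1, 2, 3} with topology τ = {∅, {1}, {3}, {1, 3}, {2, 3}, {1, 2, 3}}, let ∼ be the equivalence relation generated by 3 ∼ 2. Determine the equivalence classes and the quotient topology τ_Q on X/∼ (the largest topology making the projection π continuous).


X/∼ = {[1], [2=3]}; |τ_Q| = 4.

Equivalence classes: [1], [2=3].
Quotient map π: X → X/∼ sends 1 ↦ [1], 2 ↦ [2=3], 3 ↦ [2=3].
For each subset V ⊆ X/∼, compute π^{-1}(V) ⊆ X and check whether π^{-1}(V) ∈ τ. V is open in τ_Q iff π^{-1}(V) ∈ τ.
  V = {}: π^{-1}(V) = ∅ ∈ τ ✓.
  V = {[1]}: π^{-1}(V) = {1} ∈ τ ✓.
  V = {[2=3]}: π^{-1}(V) = {2, 3} ∈ τ ✓.
  V = {[1], [2=3]}: π^{-1}(V) = {1, 2, 3} ∈ τ ✓.
Open sets in the quotient: τ_Q = {{}, {[1]}, {[2=3]}, {[1], [2=3]}} (4 elements).


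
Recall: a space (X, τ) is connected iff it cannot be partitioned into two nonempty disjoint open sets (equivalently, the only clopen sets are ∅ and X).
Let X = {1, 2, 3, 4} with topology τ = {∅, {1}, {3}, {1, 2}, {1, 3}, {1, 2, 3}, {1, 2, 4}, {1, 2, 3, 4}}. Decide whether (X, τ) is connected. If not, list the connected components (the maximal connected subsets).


(X, τ) is disconnected; components = [{3}, {1, 2, 4}].

Find clopen sets (U ∈ τ with X ∖ U ∈ τ):
  U = ∅, X ∖ U = {1, 2, 3, 4} — both open, so U is clopen.
  U = {3}, X ∖ U = {1, 2, 4} — both open, so U is clopen.
  U = {1, 2, 4}, X ∖ U = {3} — both open, so U is clopen.
  U = {1, 2, 3, 4}, X ∖ U = ∅ — both open, so U is clopen.
Nontrivial clopen(s) exist: e.g. {1, 2, 4}. So (X, τ) is disconnected.
Compute connected components by grouping points that agree on all clopens:
  component: {3}
  component: {1, 2, 4}


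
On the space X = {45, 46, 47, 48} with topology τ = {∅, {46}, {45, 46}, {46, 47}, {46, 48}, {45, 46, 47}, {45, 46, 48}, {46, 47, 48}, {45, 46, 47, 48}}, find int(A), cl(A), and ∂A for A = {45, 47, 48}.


int(A) = ∅, cl(A) = {45, 47, 48}, ∂A = {45, 47, 48}.

Closed sets in (X, τ) are complements of opens:
  closed(X, τ) = {∅, {45}, {47}, {48}, {45, 47}, {45, 48}, {47, 48}, {45, 47, 48}, {45, 46, 47, 48}}.
int(A) = ⋃ {U ∈ τ : U ⊆ A}. Opens contained in A: ∅.
Taking the union of these: int(A) = ∅.
cl(A) = ⋂ {C closed : A ⊆ C}. Closed sets containing A: {45, 47, 48}, {45, 46, 47, 48}.
Intersecting these: cl(A) = {45, 47, 48}.
∂A = cl(A) ∖ int(A) = {45, 47, 48} ∖ ∅ = {45, 47, 48}.


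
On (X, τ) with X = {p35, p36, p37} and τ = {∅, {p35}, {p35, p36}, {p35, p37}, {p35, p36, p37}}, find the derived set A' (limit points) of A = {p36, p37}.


A' = ∅

For each x ∈ X, list the open sets U ∈ τ with x ∈ U, then check whether U ∩ (A ∖ {x}) ≠ ∅ for every such U.
  x = p35: open {p35} ∋ x has {p35} ∩ (A ∖ {p35}) = ∅, so x is NOT a limit point.
  x = p36: open {p35, p36} ∋ x has {p35, p36} ∩ (A ∖ {p36}) = ∅, so x is NOT a limit point.
  x = p37: open {p35, p37} ∋ x has {p35, p37} ∩ (A ∖ {p37}) = ∅, so x is NOT a limit point.
Collecting: A' = ∅.


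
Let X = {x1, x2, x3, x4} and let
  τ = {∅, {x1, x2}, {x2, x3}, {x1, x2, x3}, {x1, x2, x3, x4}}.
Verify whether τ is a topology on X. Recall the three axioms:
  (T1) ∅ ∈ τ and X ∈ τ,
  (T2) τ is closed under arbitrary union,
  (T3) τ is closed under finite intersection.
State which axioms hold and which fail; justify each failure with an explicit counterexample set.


τ is NOT a topology on X.

Axiom (T1): ∅ ∈ τ? Yes; X ∈ τ? Yes.
Axiom (T2/T3): check pairwise unions and intersections of members of τ.
Counterexample for (T3): {x1, x2} ∩ {x2, x3} = {x2} ∉ τ. Therefore τ is NOT a topology.


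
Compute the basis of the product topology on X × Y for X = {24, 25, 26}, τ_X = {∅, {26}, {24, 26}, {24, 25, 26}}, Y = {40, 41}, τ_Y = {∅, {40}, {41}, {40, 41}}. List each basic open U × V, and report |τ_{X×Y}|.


Basis B = {∅ × ∅, {26} × {40}, {26} × {41}, {24, 26} × {40}, {24, 26} × {41}, {26} × {40, 41}, {24, 25, 26} × {40}, {24, 25, 26} × {41}, {24, 26} × {40, 41}, {24, 25, 26} × {40, 41}}; |τ_{X×Y}| = 16.

Enumerate products U × V with U ∈ τ_X, V ∈ τ_Y (deduplicated):
  ∅ × ∅ = {} (∅)
  {26} × {40} = {(26,40)}
  {26} × {41} = {(26,41)}
  {24, 26} × {40} = {(24,40), (26,40)}
  {24, 26} × {41} = {(24,41), (26,41)}
  {26} × {40, 41} = {(26,40), (26,41)}
  {24, 25, 26} × {40} = {(24,40), (25,40), (26,40)}
  {24, 25, 26} × {41} = {(24,41), (25,41), (26,41)}
  {24, 26} × {40, 41} = {(24,40), (24,41), (26,40), (26,41)}
  {24, 25, 26} × {40, 41} = {(24,40), (24,41), (25,40), (25,41), (26,40), (26,41)}
These 10 distinct sets form the basis B.
Close under arbitrary unions to get τ_{X×Y}; counting gives |τ_{X×Y}| = 16.


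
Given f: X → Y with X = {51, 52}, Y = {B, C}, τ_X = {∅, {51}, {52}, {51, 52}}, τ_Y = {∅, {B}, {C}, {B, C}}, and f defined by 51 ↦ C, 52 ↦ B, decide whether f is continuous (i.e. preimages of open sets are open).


f IS continuous.

Compute f^{-1}(U) for each U ∈ τ_Y:
  U = ∅: f^{-1}(U) = ∅ ∈ τ_X ✓.
  U = {B}: f^{-1}(U) = {52} ∈ τ_X ✓.
  U = {C}: f^{-1}(U) = {51} ∈ τ_X ✓.
  U = {B, C}: f^{-1}(U) = {51, 52} ∈ τ_X ✓.
Every preimage lies in τ_X, so f IS continuous.


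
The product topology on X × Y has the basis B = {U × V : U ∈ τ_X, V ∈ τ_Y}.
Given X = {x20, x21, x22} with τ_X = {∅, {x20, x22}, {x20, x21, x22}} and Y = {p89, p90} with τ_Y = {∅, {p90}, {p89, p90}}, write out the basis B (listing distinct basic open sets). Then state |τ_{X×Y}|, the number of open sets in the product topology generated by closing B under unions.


Basis B = {∅ × ∅, {x20, x22} × {p90}, {x20, x21, x22} × {p90}, {x20, x22} × {p89, p90}, {x20, x21, x22} × {p89, p90}}; |τ_{X×Y}| = 6.

Enumerate products U × V with U ∈ τ_X, V ∈ τ_Y (deduplicated):
  ∅ × ∅ = {} (∅)
  {x20, x22} × {p90} = {(x20,p90), (x22,p90)}
  {x20, x21, x22} × {p90} = {(x20,p90), (x21,p90), (x22,p90)}
  {x20, x22} × {p89, p90} = {(x20,p89), (x20,p90), (x22,p89), (x22,p90)}
  {x20, x21, x22} × {p89, p90} = {(x20,p89), (x20,p90), (x21,p89), (x21,p90), (x22,p89), (x22,p90)}
These 5 distinct sets form the basis B.
Close under arbitrary unions to get τ_{X×Y}; counting gives |τ_{X×Y}| = 6.


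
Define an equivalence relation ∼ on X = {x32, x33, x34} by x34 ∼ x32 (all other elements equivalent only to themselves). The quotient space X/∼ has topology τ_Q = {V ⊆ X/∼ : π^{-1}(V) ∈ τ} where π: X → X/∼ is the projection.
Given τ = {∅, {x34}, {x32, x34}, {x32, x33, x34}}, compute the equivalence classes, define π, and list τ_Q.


X/∼ = {[x32=x34], [x33]}; |τ_Q| = 3.

Equivalence classes: [x32=x34], [x33].
Quotient map π: X → X/∼ sends x32 ↦ [x32=x34], x33 ↦ [x33], x34 ↦ [x32=x34].
For each subset V ⊆ X/∼, compute π^{-1}(V) ⊆ X and check whether π^{-1}(V) ∈ τ. V is open in τ_Q iff π^{-1}(V) ∈ τ.
  V = {}: π^{-1}(V) = ∅ ∈ τ ✓.
  V = {[x32=x34]}: π^{-1}(V) = {x32, x34} ∈ τ ✓.
  V = {[x33]}: π^{-1}(V) = {x33} ∉ τ ✗.
  V = {[x32=x34], [x33]}: π^{-1}(V) = {x32, x33, x34} ∈ τ ✓.
Open sets in the quotient: τ_Q = {{}, {[x32=x34]}, {[x32=x34], [x33]}} (3 elements).


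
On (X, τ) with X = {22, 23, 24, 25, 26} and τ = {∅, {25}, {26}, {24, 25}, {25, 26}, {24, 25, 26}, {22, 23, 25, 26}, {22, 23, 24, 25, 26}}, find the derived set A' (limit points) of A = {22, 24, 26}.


A' = {22, 23}

For each x ∈ X, list the open sets U ∈ τ with x ∈ U, then check whether U ∩ (A ∖ {x}) ≠ ∅ for every such U.
  x = 22: opens ∋ x are {22, 23, 25, 26}, {22, 23, 24, 25, 26}; each meets A ∖ {22}, so x IS a limit point.
  x = 23: opens ∋ x are {22, 23, 25, 26}, {22, 23, 24, 25, 26}; each meets A ∖ {23}, so x IS a limit point.
  x = 24: open {24, 25} ∋ x has {24, 25} ∩ (A ∖ {24}) = ∅, so x is NOT a limit point.
  x = 25: open {25} ∋ x has {25} ∩ (A ∖ {25}) = ∅, so x is NOT a limit point.
  x = 26: open {26} ∋ x has {26} ∩ (A ∖ {26}) = ∅, so x is NOT a limit point.
Collecting: A' = {22, 23}.


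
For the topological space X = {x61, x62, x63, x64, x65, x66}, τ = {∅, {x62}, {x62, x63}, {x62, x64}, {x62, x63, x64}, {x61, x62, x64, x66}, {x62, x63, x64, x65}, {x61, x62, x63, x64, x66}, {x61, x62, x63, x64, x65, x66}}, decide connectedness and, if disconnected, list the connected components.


(X, τ) is connected.

Find clopen sets (U ∈ τ with X ∖ U ∈ τ):
  U = ∅, X ∖ U = {x61, x62, x63, x64, x65, x66} — both open, so U is clopen.
  U = {x61, x62, x63, x64, x65, x66}, X ∖ U = ∅ — both open, so U is clopen.
Only trivial clopens (∅ and X) exist, so (X, τ) is connected.
Compute connected components by grouping points that agree on all clopens:
  component: {x61, x62, x63, x64, x65, x66}


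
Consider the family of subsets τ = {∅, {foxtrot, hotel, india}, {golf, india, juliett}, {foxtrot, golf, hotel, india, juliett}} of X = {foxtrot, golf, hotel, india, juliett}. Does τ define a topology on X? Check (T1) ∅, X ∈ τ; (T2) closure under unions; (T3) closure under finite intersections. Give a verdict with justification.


τ is NOT a topology on X.

Axiom (T1): ∅ ∈ τ? Yes; X ∈ τ? Yes.
Axiom (T2/T3): check pairwise unions and intersections of members of τ.
Counterexample for (T3): {foxtrot, hotel, india} ∩ {golf, india, juliett} = {india} ∉ τ. Therefore τ is NOT a topology.


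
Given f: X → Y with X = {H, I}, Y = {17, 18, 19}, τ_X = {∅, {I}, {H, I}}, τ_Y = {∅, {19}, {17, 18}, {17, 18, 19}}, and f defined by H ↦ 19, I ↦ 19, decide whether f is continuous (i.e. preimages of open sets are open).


f IS continuous.

Compute f^{-1}(U) for each U ∈ τ_Y:
  U = ∅: f^{-1}(U) = ∅ ∈ τ_X ✓.
  U = {19}: f^{-1}(U) = {H, I} ∈ τ_X ✓.
  U = {17, 18}: f^{-1}(U) = ∅ ∈ τ_X ✓.
  U = {17, 18, 19}: f^{-1}(U) = {H, I} ∈ τ_X ✓.
Every preimage lies in τ_X, so f IS continuous.


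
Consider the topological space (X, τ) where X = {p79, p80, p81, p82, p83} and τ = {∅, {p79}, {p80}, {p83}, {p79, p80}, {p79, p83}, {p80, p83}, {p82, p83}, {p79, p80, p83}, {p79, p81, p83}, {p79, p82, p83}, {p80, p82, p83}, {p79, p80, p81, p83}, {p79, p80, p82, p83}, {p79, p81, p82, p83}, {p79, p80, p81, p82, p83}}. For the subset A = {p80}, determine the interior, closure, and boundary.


int(A) = {p80}, cl(A) = {p80}, ∂A = ∅.

Closed sets in (X, τ) are complements of opens:
  closed(X, τ) = {∅, {p80}, {p81}, {p82}, {p79, p81}, {p80, p81}, {p80, p82}, {p81, p82}, {p79, p80, p81}, {p79, p81, p82}, {p80, p81, p82}, {p81, p82, p83}, {p79, p80, p81, p82}, {p79, p81, p82, p83}, {p80, p81, p82, p83}, {p79, p80, p81, p82, p83}}.
int(A) = ⋃ {U ∈ τ : U ⊆ A}. Opens contained in A: ∅, {p80}.
Taking the union of these: int(A) = {p80}.
cl(A) = ⋂ {C closed : A ⊆ C}. Closed sets containing A: {p80}, {p80, p81}, {p80, p82}, {p79, p80, p81}, {p80, p81, p82}, {p79, p80, p81, p82}, {p80, p81, p82, p83}, {p79, p80, p81, p82, p83}.
Intersecting these: cl(A) = {p80}.
∂A = cl(A) ∖ int(A) = {p80} ∖ {p80} = ∅.


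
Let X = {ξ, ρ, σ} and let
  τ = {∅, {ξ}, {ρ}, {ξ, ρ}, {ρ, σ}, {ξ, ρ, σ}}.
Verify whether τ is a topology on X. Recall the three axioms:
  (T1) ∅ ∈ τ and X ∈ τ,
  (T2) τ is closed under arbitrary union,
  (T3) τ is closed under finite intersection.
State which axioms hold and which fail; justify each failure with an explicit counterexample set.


τ IS a topology on X.

Axiom (T1): ∅ ∈ τ? Yes; X ∈ τ? Yes.
Axiom (T2/T3): check pairwise unions and intersections of members of τ.
All pairwise intersections and unions checked — each lies in τ. Therefore τ satisfies (T1), (T2), (T3): it IS a topology on X.


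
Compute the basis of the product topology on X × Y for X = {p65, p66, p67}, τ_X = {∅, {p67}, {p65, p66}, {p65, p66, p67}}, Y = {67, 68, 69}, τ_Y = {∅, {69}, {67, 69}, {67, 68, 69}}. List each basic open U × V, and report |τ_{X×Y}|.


Basis B = {∅ × ∅, {p67} × {69}, {p65, p66} × {69}, {p67} × {67, 69}, {p65, p66, p67} × {69}, {p67} × {67, 68, 69}, {p65, p66} × {67, 69}, {p65, p66} × {67, 68, 69}, {p65, p66, p67} × {67, 69}, {p65, p66, p67} × {67, 68, 69}}; |τ_{X×Y}| = 16.

Enumerate products U × V with U ∈ τ_X, V ∈ τ_Y (deduplicated):
  ∅ × ∅ = {} (∅)
  {p67} × {69} = {(p67,69)}
  {p65, p66} × {69} = {(p65,69), (p66,69)}
  {p67} × {67, 69} = {(p67,67), (p67,69)}
  {p65, p66, p67} × {69} = {(p65,69), (p66,69), (p67,69)}
  {p67} × {67, 68, 69} = {(p67,67), (p67,68), (p67,69)}
  {p65, p66} × {67, 69} = {(p65,67), (p65,69), (p66,67), (p66,69)}
  {p65, p66} × {67, 68, 69} = {(p65,67), (p65,68), (p65,69), (p66,67), (p66,68), (p66,69)}
  {p65, p66, p67} × {67, 69} = {(p65,67), (p65,69), (p66,67), (p66,69), (p67,67), (p67,69)}
  {p65, p66, p67} × {67, 68, 69} = {(p65,67), (p65,68), (p65,69), (p66,67), (p66,68), (p66,69), (p67,67), (p67,68), (p67,69)}
These 10 distinct sets form the basis B.
Close under arbitrary unions to get τ_{X×Y}; counting gives |τ_{X×Y}| = 16.


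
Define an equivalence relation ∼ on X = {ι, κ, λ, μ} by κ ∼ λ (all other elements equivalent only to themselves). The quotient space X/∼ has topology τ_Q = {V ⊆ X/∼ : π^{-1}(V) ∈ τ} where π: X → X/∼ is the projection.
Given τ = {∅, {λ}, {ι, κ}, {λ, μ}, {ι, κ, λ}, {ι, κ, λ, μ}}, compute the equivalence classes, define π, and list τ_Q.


X/∼ = {[ι], [κ=λ], [μ]}; |τ_Q| = 3.

Equivalence classes: [ι], [κ=λ], [μ].
Quotient map π: X → X/∼ sends ι ↦ [ι], κ ↦ [κ=λ], λ ↦ [κ=λ], μ ↦ [μ].
For each subset V ⊆ X/∼, compute π^{-1}(V) ⊆ X and check whether π^{-1}(V) ∈ τ. V is open in τ_Q iff π^{-1}(V) ∈ τ.
  V = {}: π^{-1}(V) = ∅ ∈ τ ✓.
  V = {[ι]}: π^{-1}(V) = {ι} ∉ τ ✗.
  V = {[κ=λ]}: π^{-1}(V) = {κ, λ} ∉ τ ✗.
  V = {[ι], [κ=λ]}: π^{-1}(V) = {ι, κ, λ} ∈ τ ✓.
  V = {[μ]}: π^{-1}(V) = {μ} ∉ τ ✗.
  V = {[ι], [μ]}: π^{-1}(V) = {ι, μ} ∉ τ ✗.
  V = {[κ=λ], [μ]}: π^{-1}(V) = {κ, λ, μ} ∉ τ ✗.
  V = {[ι], [κ=λ], [μ]}: π^{-1}(V) = {ι, κ, λ, μ} ∈ τ ✓.
Open sets in the quotient: τ_Q = {{}, {[ι], [κ=λ]}, {[ι], [κ=λ], [μ]}} (3 elements).


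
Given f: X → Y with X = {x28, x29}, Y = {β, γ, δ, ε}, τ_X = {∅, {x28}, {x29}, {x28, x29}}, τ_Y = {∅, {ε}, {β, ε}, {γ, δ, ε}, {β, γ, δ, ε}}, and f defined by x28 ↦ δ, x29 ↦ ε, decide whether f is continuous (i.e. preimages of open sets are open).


f IS continuous.

Compute f^{-1}(U) for each U ∈ τ_Y:
  U = ∅: f^{-1}(U) = ∅ ∈ τ_X ✓.
  U = {ε}: f^{-1}(U) = {x29} ∈ τ_X ✓.
  U = {β, ε}: f^{-1}(U) = {x29} ∈ τ_X ✓.
  U = {γ, δ, ε}: f^{-1}(U) = {x28, x29} ∈ τ_X ✓.
  U = {β, γ, δ, ε}: f^{-1}(U) = {x28, x29} ∈ τ_X ✓.
Every preimage lies in τ_X, so f IS continuous.


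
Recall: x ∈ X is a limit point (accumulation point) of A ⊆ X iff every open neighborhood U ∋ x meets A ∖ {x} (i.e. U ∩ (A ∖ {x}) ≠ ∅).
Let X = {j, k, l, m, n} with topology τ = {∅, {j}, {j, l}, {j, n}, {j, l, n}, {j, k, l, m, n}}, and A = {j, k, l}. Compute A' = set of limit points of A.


A' = {k, l, m, n}

For each x ∈ X, list the open sets U ∈ τ with x ∈ U, then check whether U ∩ (A ∖ {x}) ≠ ∅ for every such U.
  x = j: open {j} ∋ x has {j} ∩ (A ∖ {j}) = ∅, so x is NOT a limit point.
  x = k: opens ∋ x are {j, k, l, m, n}; each meets A ∖ {k}, so x IS a limit point.
  x = l: opens ∋ x are {j, l}, {j, l, n}, {j, k, l, m, n}; each meets A ∖ {l}, so x IS a limit point.
  x = m: opens ∋ x are {j, k, l, m, n}; each meets A ∖ {m}, so x IS a limit point.
  x = n: opens ∋ x are {j, n}, {j, l, n}, {j, k, l, m, n}; each meets A ∖ {n}, so x IS a limit point.
Collecting: A' = {k, l, m, n}.


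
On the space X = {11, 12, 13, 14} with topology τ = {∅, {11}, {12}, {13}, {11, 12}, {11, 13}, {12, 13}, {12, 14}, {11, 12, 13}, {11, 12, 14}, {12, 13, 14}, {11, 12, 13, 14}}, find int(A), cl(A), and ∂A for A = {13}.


int(A) = {13}, cl(A) = {13}, ∂A = ∅.

Closed sets in (X, τ) are complements of opens:
  closed(X, τ) = {∅, {11}, {13}, {14}, {11, 13}, {11, 14}, {12, 14}, {13, 14}, {11, 12, 14}, {11, 13, 14}, {12, 13, 14}, {11, 12, 13, 14}}.
int(A) = ⋃ {U ∈ τ : U ⊆ A}. Opens contained in A: ∅, {13}.
Taking the union of these: int(A) = {13}.
cl(A) = ⋂ {C closed : A ⊆ C}. Closed sets containing A: {13}, {11, 13}, {13, 14}, {11, 13, 14}, {12, 13, 14}, {11, 12, 13, 14}.
Intersecting these: cl(A) = {13}.
∂A = cl(A) ∖ int(A) = {13} ∖ {13} = ∅.


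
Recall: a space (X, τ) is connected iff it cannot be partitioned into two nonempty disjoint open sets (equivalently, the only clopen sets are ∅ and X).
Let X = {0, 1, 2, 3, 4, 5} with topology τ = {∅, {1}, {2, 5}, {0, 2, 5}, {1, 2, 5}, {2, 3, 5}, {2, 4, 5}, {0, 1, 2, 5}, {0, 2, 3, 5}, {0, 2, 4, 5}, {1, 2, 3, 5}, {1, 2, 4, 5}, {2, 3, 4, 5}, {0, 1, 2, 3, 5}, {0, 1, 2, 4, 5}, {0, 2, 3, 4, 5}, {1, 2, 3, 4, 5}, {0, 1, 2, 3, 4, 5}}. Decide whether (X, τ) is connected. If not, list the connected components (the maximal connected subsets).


(X, τ) is disconnected; components = [{1}, {0, 2, 3, 4, 5}].

Find clopen sets (U ∈ τ with X ∖ U ∈ τ):
  U = ∅, X ∖ U = {0, 1, 2, 3, 4, 5} — both open, so U is clopen.
  U = {1}, X ∖ U = {0, 2, 3, 4, 5} — both open, so U is clopen.
  U = {0, 2, 3, 4, 5}, X ∖ U = {1} — both open, so U is clopen.
  U = {0, 1, 2, 3, 4, 5}, X ∖ U = ∅ — both open, so U is clopen.
Nontrivial clopen(s) exist: e.g. {0, 2, 3, 4, 5}. So (X, τ) is disconnected.
Compute connected components by grouping points that agree on all clopens:
  component: {1}
  component: {0, 2, 3, 4, 5}


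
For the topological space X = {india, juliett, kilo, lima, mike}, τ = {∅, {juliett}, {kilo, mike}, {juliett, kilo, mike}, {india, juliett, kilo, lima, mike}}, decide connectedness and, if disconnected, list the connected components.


(X, τ) is connected.

Find clopen sets (U ∈ τ with X ∖ U ∈ τ):
  U = ∅, X ∖ U = {india, juliett, kilo, lima, mike} — both open, so U is clopen.
  U = {india, juliett, kilo, lima, mike}, X ∖ U = ∅ — both open, so U is clopen.
Only trivial clopens (∅ and X) exist, so (X, τ) is connected.
Compute connected components by grouping points that agree on all clopens:
  component: {india, juliett, kilo, lima, mike}


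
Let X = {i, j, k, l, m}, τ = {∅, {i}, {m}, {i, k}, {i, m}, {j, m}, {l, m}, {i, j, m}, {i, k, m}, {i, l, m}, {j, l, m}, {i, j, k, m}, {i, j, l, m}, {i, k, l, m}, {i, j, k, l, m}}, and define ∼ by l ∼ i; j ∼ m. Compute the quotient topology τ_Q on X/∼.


X/∼ = {[i=l], [j=m], [k]}; |τ_Q| = 4.

Equivalence classes: [i=l], [j=m], [k].
Quotient map π: X → X/∼ sends i ↦ [i=l], j ↦ [j=m], k ↦ [k], l ↦ [i=l], m ↦ [j=m].
For each subset V ⊆ X/∼, compute π^{-1}(V) ⊆ X and check whether π^{-1}(V) ∈ τ. V is open in τ_Q iff π^{-1}(V) ∈ τ.
  V = {}: π^{-1}(V) = ∅ ∈ τ ✓.
  V = {[i=l]}: π^{-1}(V) = {i, l} ∉ τ ✗.
  V = {[j=m]}: π^{-1}(V) = {j, m} ∈ τ ✓.
  V = {[i=l], [j=m]}: π^{-1}(V) = {i, j, l, m} ∈ τ ✓.
  V = {[k]}: π^{-1}(V) = {k} ∉ τ ✗.
  V = {[i=l], [k]}: π^{-1}(V) = {i, k, l} ∉ τ ✗.
  V = {[j=m], [k]}: π^{-1}(V) = {j, k, m} ∉ τ ✗.
  V = {[i=l], [j=m], [k]}: π^{-1}(V) = {i, j, k, l, m} ∈ τ ✓.
Open sets in the quotient: τ_Q = {{}, {[j=m]}, {[i=l], [j=m]}, {[i=l], [j=m], [k]}} (4 elements).
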